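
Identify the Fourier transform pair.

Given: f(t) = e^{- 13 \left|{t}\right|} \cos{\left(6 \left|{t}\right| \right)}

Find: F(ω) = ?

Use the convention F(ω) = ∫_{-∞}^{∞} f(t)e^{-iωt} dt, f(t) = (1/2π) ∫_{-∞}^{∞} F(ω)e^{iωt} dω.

F(ω) = \frac{26 \left(\omega^{2} + 205\right)}{\omega^{4} + 266 \omega^{2} + 42025}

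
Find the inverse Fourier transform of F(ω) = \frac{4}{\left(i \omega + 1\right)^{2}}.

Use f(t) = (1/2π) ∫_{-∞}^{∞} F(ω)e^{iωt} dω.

f(t) = 4 t e^{- t} u\left(t\right)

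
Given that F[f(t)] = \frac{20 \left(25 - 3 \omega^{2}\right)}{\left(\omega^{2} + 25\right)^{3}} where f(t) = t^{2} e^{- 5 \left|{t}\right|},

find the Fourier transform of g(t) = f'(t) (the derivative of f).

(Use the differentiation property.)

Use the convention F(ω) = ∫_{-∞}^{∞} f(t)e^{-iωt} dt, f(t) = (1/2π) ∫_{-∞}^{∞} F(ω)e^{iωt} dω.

F[g](ω) = - \frac{20 i \omega \left(3 \omega^{2} - 25\right)}{\left(\omega^{2} + 25\right)^{3}}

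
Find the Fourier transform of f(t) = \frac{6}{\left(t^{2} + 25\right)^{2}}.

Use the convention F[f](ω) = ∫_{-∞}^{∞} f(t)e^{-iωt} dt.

F(ω) = \frac{3 \pi \left(5 \left|{\omega}\right| + 1\right) e^{- 5 \left|{\omega}\right|}}{125}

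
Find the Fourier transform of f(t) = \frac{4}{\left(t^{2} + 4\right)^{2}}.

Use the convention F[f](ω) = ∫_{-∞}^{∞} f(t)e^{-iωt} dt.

F(ω) = \frac{\pi \left(2 \left|{\omega}\right| + 1\right) e^{- 2 \left|{\omega}\right|}}{4}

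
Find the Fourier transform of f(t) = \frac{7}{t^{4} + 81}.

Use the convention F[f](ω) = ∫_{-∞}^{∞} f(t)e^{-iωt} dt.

F(ω) = \frac{7 \pi e^{- \frac{3 \sqrt{2} \left|{\omega}\right|}{2}} \sin{\left(\frac{3 \sqrt{2} \left|{\omega}\right|}{2} + \frac{\pi}{4} \right)}}{27}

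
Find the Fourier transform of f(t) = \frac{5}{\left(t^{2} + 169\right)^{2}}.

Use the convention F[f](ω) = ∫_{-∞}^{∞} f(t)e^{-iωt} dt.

F(ω) = \frac{5 \pi \left(13 \left|{\omega}\right| + 1\right) e^{- 13 \left|{\omega}\right|}}{4394}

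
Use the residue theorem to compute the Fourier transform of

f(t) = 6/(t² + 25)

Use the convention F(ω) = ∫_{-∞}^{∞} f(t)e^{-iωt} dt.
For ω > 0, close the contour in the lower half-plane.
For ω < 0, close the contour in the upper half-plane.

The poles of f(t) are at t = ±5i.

Let g(z) = f(z)e^{-iωz}; for large |z| the factor e^{-iωz} decays in the lower half-plane when ω > 0 and in the upper half-plane when ω < 0.

Case ω > 0 (lower half-plane, clockwise contour ⇒ F(ω) = -2πi·ΣRes):
  Res_{z = - 5 i} g(z) = \frac{3 i e^{- 5 \omega}}{5}
  F(ω) = -2πi·ΣRes = \frac{6 \pi e^{- 5 \omega}}{5}

Case ω < 0 (upper half-plane, counterclockwise contour ⇒ F(ω) = +2πi·ΣRes):
  Res_{z = 5 i} g(z) = - \frac{3 i e^{5 \omega}}{5}
  F(ω) = 2πi·ΣRes = \frac{6 \pi e^{5 \omega}}{5}

Both cases combine into a single formula in |ω|:

F(ω) = \frac{6 \pi e^{- 5 \left|{\omega}\right|}}{5}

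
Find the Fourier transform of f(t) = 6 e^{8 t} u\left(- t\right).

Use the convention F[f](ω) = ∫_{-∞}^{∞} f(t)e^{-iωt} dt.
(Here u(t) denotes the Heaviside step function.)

F(ω) = - \frac{6}{i \omega - 8}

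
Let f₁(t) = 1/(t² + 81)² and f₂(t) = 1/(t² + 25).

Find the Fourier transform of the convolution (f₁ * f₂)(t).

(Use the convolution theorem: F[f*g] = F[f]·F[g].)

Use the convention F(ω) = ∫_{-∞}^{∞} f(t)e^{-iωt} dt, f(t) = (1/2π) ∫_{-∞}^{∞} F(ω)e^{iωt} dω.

F[f₁*f₂](ω) = \frac{\pi^{2} \left(9 \left|{\omega}\right| + 1\right) e^{- 14 \left|{\omega}\right|}}{7290}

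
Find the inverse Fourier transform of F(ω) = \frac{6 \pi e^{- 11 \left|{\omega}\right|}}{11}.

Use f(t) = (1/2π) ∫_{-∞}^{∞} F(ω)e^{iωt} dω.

f(t) = \frac{6}{t^{2} + 121}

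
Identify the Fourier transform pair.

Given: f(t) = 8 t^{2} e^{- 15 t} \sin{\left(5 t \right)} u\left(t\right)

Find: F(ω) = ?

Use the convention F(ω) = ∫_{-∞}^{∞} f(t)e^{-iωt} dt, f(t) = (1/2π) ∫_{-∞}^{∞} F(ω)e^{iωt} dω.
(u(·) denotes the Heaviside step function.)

F(ω) = \frac{80 \left(3 \left(i \omega + 15\right)^{2} - 25\right)}{\left(\left(i \omega + 15\right)^{2} + 25\right)^{3}}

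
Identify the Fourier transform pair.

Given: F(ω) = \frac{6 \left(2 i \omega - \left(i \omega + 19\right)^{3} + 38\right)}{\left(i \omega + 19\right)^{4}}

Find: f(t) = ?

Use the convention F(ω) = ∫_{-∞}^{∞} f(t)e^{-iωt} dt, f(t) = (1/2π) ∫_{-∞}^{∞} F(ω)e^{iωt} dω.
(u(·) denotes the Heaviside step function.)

f(t) = 6 \left(t^{2} - 1\right) e^{- 19 t} u\left(t\right)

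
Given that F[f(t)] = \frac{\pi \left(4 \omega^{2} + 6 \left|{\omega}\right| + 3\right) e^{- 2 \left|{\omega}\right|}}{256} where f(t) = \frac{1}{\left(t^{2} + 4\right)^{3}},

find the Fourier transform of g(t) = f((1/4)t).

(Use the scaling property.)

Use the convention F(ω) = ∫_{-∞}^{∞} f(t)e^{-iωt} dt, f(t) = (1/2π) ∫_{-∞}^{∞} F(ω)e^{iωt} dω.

F[g](ω) = \frac{\pi \left(64 \omega^{2} + 24 \left|{\omega}\right| + 3\right) e^{- 8 \left|{\omega}\right|}}{64}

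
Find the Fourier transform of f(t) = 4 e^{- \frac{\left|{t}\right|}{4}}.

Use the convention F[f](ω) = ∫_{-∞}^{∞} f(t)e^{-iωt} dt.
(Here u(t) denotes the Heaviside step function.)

F(ω) = \frac{32}{16 \omega^{2} + 1}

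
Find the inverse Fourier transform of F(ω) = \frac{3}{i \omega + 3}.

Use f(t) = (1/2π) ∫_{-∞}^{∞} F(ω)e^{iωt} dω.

f(t) = 3 e^{- 3 t} u\left(t\right)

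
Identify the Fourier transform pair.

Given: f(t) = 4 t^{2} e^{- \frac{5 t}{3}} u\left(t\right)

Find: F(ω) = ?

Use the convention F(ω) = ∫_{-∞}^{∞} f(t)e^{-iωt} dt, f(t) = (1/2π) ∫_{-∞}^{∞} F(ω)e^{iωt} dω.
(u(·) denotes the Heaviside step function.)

F(ω) = \frac{216}{\left(3 i \omega + 5\right)^{3}}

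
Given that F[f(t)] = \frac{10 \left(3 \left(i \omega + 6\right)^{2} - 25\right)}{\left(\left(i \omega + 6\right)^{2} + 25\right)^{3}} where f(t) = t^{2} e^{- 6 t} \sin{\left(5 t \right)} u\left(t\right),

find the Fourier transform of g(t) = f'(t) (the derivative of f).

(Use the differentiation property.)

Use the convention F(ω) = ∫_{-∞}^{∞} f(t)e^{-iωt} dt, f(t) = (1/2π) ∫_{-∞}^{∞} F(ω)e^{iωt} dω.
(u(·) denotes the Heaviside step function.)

F[g](ω) = \frac{10 i \omega \left(3 \left(i \omega + 6\right)^{2} - 25\right)}{\left(\left(i \omega + 6\right)^{2} + 25\right)^{3}}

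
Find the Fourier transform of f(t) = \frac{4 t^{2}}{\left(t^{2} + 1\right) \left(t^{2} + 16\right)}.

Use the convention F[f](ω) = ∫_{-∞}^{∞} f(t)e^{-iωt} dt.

F(ω) = \frac{4 \pi \left(4 - e^{3 \left|{\omega}\right|}\right) e^{- 4 \left|{\omega}\right|}}{15}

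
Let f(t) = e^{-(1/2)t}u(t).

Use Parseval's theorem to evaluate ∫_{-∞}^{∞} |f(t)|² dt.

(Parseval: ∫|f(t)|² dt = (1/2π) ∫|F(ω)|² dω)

∫|f(t)|² dt = 1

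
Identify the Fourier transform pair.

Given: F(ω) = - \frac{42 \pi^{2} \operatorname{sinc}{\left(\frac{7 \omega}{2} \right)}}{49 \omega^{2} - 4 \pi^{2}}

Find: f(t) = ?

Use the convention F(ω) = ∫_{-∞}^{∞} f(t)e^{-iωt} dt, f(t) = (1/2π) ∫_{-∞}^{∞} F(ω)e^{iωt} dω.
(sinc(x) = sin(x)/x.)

f(t) = 3 \left(\begin{cases} \frac{\cos{\left(\frac{2 \pi t}{7} \right)}}{2} + \frac{1}{2} & \text{for}\: \left|{t}\right| < \frac{7}{2} \\0 & \text{otherwise} \end{cases}\right)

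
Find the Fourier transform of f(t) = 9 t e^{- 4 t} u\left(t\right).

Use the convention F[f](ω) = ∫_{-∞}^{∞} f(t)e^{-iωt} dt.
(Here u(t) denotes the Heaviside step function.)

F(ω) = \frac{9}{\left(i \omega + 4\right)^{2}}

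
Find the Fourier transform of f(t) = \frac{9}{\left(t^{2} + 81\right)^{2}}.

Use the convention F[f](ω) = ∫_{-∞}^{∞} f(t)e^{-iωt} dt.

F(ω) = \frac{\pi \left(9 \left|{\omega}\right| + 1\right) e^{- 9 \left|{\omega}\right|}}{162}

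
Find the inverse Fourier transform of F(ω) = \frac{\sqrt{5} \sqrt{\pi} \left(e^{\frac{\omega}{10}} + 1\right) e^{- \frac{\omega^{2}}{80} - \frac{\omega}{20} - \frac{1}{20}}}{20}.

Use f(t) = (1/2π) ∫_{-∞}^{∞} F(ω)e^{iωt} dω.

f(t) = e^{- 20 t^{2}} \cos{\left(2 t \right)}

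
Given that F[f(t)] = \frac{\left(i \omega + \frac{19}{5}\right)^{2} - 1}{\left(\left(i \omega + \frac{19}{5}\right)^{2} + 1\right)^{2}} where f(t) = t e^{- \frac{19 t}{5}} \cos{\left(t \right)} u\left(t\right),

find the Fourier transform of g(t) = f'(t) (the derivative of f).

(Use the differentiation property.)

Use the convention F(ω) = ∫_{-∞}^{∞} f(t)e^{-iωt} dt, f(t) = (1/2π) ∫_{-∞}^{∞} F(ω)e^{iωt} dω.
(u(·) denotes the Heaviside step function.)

F[g](ω) = \frac{25 i \omega \left(\left(5 i \omega + 19\right)^{2} - 25\right)}{\left(\left(5 i \omega + 19\right)^{2} + 25\right)^{2}}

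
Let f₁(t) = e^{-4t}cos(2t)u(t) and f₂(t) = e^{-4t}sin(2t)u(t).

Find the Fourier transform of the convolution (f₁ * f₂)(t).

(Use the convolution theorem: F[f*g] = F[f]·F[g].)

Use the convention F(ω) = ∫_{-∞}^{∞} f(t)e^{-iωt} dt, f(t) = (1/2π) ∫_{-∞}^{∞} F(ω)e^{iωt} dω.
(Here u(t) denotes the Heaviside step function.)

F[f₁*f₂](ω) = \frac{2 \left(i \omega + 4\right)}{\left(\left(i \omega + 4\right)^{2} + 4\right)^{2}}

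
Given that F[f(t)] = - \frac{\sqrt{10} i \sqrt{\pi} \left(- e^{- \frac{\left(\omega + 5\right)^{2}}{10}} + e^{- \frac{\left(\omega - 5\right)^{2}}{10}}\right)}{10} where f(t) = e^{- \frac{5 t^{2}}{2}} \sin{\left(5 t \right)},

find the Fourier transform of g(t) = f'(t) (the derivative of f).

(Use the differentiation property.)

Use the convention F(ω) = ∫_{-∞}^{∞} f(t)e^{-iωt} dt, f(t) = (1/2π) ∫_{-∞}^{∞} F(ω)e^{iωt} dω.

F[g](ω) = \frac{\sqrt{10} \sqrt{\pi} \omega \left(e^{2 \omega} - 1\right) e^{- \frac{\omega^{2}}{10} - \omega - \frac{5}{2}}}{10}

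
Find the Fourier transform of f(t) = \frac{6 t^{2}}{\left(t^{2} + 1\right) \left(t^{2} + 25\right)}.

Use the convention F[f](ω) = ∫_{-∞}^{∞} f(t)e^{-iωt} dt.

F(ω) = \frac{\pi \left(5 - e^{4 \left|{\omega}\right|}\right) e^{- 5 \left|{\omega}\right|}}{4}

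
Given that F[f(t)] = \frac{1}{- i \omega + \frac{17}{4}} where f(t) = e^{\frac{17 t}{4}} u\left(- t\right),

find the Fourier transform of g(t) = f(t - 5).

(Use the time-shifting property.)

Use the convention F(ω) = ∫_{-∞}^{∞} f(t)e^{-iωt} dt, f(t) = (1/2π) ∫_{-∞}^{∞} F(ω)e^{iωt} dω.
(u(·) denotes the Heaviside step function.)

F[g](ω) = - \frac{4 e^{- 5 i \omega}}{4 i \omega - 17}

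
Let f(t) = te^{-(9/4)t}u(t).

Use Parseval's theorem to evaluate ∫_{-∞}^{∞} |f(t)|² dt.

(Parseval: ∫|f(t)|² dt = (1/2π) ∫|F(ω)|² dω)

∫|f(t)|² dt = \frac{16}{729}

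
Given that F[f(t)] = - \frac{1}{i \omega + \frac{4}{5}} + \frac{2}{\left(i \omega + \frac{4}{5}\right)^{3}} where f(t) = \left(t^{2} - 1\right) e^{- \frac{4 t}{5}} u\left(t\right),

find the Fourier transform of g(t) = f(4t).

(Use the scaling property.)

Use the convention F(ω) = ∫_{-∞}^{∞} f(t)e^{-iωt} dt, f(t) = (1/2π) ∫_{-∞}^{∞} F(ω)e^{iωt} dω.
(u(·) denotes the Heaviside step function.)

F[g](ω) = \frac{5 \left(4000 i \omega - \left(5 i \omega + 16\right)^{3} + 12800\right)}{\left(5 i \omega + 16\right)^{4}}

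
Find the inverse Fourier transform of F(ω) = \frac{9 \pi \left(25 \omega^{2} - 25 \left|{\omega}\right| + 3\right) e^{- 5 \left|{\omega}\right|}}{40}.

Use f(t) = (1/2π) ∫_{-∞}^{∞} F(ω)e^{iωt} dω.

f(t) = \frac{9 t^{4}}{\left(t^{2} + 25\right)^{3}}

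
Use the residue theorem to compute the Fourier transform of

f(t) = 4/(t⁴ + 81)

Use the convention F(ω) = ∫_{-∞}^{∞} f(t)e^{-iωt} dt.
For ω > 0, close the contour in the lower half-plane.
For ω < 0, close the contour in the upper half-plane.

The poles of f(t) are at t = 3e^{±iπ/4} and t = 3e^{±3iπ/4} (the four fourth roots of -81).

Let g(z) = f(z)e^{-iωz}; for large |z| the factor e^{-iωz} decays in the lower half-plane when ω > 0 and in the upper half-plane when ω < 0.

Case ω > 0 (lower half-plane, clockwise contour ⇒ F(ω) = -2πi·ΣRes):
  Res_{z = - \frac{3 \sqrt{2}}{2} - \frac{3 \sqrt{2} i}{2}} g(z) = \frac{\sqrt{2} i \left(1 - i\right) e^{\frac{3 \sqrt{2} \omega \left(-1 + i\right)}{2}}}{54}
  Res_{z = \frac{3 \sqrt{2}}{2} - \frac{3 \sqrt{2} i}{2}} g(z) = \frac{\sqrt{2} i \left(1 + i\right) e^{- \frac{3 \sqrt{2} \omega \left(1 + i\right)}{2}}}{54}
  F(ω) = -2πi·ΣRes = \frac{\sqrt{2} \pi \left(\left(1 - i\right) e^{3 \sqrt{2} i \omega} + 1 + i\right) e^{- \frac{3 \sqrt{2} \omega \left(1 + i\right)}{2}}}{27} = \frac{4 \pi e^{- \frac{3 \sqrt{2} \omega}{2}} \sin{\left(\frac{3 \sqrt{2} \omega}{2} + \frac{\pi}{4} \right)}}{27}

Case ω < 0 (upper half-plane, counterclockwise contour ⇒ F(ω) = +2πi·ΣRes):
  Res_{z = \frac{3 \sqrt{2}}{2} + \frac{3 \sqrt{2} i}{2}} g(z) = \frac{\sqrt{2} i \left(-1 + i\right) e^{\frac{3 \sqrt{2} \omega \left(1 - i\right)}{2}}}{54}
  Res_{z = - \frac{3 \sqrt{2}}{2} + \frac{3 \sqrt{2} i}{2}} g(z) = \frac{\sqrt{2} \left(1 - i\right) e^{\frac{3 \sqrt{2} \omega \left(1 + i\right)}{2}}}{54}
  F(ω) = 2πi·ΣRes = - \frac{\sqrt{2} i \pi \left(i \left(1 - i\right) e^{\frac{3 \sqrt{2} \omega \left(1 - i\right)}{2}} - \left(1 - i\right) e^{\frac{3 \sqrt{2} \omega \left(1 + i\right)}{2}}\right)}{27} = \frac{4 \pi e^{\frac{3 \sqrt{2} \omega}{2}} \cos{\left(\frac{3 \sqrt{2} \omega}{2} + \frac{\pi}{4} \right)}}{27}

Both cases combine into a single formula in |ω|:

F(ω) = \frac{4 \pi e^{- \frac{3 \sqrt{2} \left|{\omega}\right|}{2}} \sin{\left(\frac{3 \sqrt{2} \left|{\omega}\right|}{2} + \frac{\pi}{4} \right)}}{27}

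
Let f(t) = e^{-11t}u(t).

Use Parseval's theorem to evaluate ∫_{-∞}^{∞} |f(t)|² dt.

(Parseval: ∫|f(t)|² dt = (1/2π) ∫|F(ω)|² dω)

∫|f(t)|² dt = \frac{1}{22}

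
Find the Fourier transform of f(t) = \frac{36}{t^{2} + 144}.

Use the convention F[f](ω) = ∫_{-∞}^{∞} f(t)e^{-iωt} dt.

F(ω) = 3 \pi e^{- 12 \left|{\omega}\right|}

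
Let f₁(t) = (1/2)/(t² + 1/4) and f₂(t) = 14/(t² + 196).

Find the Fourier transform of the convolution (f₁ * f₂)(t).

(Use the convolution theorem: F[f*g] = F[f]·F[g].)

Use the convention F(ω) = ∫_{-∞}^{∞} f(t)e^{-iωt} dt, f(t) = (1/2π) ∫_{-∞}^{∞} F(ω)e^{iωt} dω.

F[f₁*f₂](ω) = \pi^{2} e^{- \frac{29 \left|{\omega}\right|}{2}}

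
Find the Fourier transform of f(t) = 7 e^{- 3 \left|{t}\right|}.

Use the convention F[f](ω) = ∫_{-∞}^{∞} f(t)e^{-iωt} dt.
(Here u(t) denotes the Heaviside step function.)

F(ω) = \frac{42}{\omega^{2} + 9}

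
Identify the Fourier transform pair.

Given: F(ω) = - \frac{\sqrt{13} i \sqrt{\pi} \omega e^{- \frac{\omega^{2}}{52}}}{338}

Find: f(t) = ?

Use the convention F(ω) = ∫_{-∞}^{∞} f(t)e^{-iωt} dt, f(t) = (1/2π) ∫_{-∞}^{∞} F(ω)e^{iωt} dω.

f(t) = t e^{- 13 t^{2}}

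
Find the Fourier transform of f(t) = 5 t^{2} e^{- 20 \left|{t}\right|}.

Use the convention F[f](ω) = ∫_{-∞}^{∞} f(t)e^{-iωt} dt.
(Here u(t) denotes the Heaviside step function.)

F(ω) = \frac{400 \left(400 - 3 \omega^{2}\right)}{\left(\omega^{2} + 400\right)^{3}}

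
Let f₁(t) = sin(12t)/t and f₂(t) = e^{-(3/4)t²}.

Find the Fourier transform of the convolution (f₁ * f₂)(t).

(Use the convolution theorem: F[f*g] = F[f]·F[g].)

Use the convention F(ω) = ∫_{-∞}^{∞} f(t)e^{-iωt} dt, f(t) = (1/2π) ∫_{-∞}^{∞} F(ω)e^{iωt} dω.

F[f₁*f₂](ω) = \begin{cases} \frac{2 \sqrt{3} \pi^{\frac{3}{2}} e^{- \frac{\omega^{2}}{3}}}{3} & \text{for}\: \omega > -12 \wedge \omega < 12 \\0 & \text{otherwise} \end{cases}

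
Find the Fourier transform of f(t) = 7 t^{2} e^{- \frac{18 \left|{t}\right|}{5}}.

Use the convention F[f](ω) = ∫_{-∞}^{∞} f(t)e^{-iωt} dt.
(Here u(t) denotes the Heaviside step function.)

F(ω) = \frac{189000 \left(108 - 25 \omega^{2}\right)}{\left(25 \omega^{2} + 324\right)^{3}}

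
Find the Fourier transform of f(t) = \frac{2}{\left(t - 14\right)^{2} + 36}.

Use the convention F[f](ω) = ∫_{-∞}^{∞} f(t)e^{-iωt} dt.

F(ω) = \frac{\pi e^{- 14 i \omega - 6 \left|{\omega}\right|}}{3}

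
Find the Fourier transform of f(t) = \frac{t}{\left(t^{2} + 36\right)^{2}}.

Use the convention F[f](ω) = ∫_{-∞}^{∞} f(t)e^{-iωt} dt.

F(ω) = - \frac{i \pi \omega e^{- 6 \left|{\omega}\right|}}{12}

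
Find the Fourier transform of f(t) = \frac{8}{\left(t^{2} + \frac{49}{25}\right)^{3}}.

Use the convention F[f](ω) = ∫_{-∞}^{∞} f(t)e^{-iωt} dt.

F(ω) = \frac{125 \pi \left(49 \omega^{2} + 105 \left|{\omega}\right| + 75\right) e^{- \frac{7 \left|{\omega}\right|}{5}}}{16807}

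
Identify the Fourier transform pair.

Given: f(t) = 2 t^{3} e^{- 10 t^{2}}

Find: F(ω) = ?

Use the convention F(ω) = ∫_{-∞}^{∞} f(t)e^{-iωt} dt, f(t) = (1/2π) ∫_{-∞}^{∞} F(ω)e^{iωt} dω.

F(ω) = \frac{\sqrt{10} i \sqrt{\pi} \omega \left(\omega^{2} - 60\right) e^{- \frac{\omega^{2}}{40}}}{40000}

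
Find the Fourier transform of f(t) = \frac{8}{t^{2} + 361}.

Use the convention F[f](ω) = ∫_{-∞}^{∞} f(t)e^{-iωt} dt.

F(ω) = \frac{8 \pi e^{- 19 \left|{\omega}\right|}}{19}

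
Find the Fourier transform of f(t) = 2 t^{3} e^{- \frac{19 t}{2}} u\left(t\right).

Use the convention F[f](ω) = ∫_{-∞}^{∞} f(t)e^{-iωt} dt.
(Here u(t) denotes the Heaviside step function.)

F(ω) = \frac{192}{\left(2 i \omega + 19\right)^{4}}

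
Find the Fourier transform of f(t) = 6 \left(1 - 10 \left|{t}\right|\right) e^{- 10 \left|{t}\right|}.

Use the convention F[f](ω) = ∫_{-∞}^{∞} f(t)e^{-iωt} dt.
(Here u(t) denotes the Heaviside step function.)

F(ω) = \frac{240 \omega^{2}}{\left(\omega^{2} + 100\right)^{2}}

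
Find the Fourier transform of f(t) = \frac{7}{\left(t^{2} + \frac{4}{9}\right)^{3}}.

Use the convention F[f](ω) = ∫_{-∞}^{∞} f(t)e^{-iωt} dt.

F(ω) = \frac{189 \pi \left(4 \omega^{2} + 18 \left|{\omega}\right| + 27\right) e^{- \frac{2 \left|{\omega}\right|}{3}}}{256}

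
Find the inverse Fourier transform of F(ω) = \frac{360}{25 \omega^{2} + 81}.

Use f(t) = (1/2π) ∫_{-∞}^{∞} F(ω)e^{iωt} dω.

f(t) = 4 e^{- \frac{9 \left|{t}\right|}{5}}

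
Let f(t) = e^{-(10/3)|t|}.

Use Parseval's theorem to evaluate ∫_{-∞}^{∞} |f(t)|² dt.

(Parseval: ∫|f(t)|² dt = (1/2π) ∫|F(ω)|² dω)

∫|f(t)|² dt = \frac{3}{10}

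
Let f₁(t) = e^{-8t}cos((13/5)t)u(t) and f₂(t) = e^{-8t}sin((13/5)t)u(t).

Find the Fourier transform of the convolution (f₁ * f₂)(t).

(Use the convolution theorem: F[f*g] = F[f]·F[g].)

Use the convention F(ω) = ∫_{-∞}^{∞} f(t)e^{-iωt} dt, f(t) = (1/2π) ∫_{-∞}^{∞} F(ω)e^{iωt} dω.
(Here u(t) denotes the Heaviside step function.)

F[f₁*f₂](ω) = \frac{1625 \left(i \omega + 8\right)}{\left(25 \left(i \omega + 8\right)^{2} + 169\right)^{2}}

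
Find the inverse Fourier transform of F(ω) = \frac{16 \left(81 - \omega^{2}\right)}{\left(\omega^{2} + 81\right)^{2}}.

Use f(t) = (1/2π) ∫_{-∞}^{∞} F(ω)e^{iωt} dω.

f(t) = 8 e^{- 9 \left|{t}\right|} \left|{t}\right|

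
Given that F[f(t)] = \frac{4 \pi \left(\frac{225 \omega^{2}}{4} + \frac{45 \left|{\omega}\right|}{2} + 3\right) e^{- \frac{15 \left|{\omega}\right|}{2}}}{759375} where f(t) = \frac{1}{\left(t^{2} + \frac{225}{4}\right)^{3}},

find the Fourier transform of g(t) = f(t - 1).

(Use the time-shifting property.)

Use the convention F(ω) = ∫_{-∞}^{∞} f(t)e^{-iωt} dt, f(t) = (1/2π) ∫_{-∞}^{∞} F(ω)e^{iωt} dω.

F[g](ω) = \frac{\pi \left(75 \omega^{2} + 30 \left|{\omega}\right| + 4\right) e^{- i \omega - \frac{15 \left|{\omega}\right|}{2}}}{253125}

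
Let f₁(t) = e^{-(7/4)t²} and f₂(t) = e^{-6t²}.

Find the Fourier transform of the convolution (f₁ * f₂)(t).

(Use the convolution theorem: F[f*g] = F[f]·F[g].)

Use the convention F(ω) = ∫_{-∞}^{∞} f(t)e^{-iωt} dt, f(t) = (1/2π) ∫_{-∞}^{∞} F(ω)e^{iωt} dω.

F[f₁*f₂](ω) = \frac{\sqrt{42} \pi e^{- \frac{31 \omega^{2}}{168}}}{21}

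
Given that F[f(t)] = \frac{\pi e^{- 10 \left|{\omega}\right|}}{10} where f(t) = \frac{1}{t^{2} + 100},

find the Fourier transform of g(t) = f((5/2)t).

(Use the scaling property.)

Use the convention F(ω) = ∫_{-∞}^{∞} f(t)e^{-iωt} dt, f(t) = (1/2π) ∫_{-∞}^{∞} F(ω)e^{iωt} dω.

F[g](ω) = \frac{\pi e^{- 4 \left|{\omega}\right|}}{25}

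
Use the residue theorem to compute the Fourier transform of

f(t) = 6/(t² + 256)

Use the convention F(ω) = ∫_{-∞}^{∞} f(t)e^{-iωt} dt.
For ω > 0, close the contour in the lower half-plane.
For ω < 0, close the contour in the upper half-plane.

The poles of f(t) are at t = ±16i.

Let g(z) = f(z)e^{-iωz}; for large |z| the factor e^{-iωz} decays in the lower half-plane when ω > 0 and in the upper half-plane when ω < 0.

Case ω > 0 (lower half-plane, clockwise contour ⇒ F(ω) = -2πi·ΣRes):
  Res_{z = - 16 i} g(z) = \frac{3 i e^{- 16 \omega}}{16}
  F(ω) = -2πi·ΣRes = \frac{3 \pi e^{- 16 \omega}}{8}

Case ω < 0 (upper half-plane, counterclockwise contour ⇒ F(ω) = +2πi·ΣRes):
  Res_{z = 16 i} g(z) = - \frac{3 i e^{16 \omega}}{16}
  F(ω) = 2πi·ΣRes = \frac{3 \pi e^{16 \omega}}{8}

Both cases combine into a single formula in |ω|:

F(ω) = \frac{3 \pi e^{- 16 \left|{\omega}\right|}}{8}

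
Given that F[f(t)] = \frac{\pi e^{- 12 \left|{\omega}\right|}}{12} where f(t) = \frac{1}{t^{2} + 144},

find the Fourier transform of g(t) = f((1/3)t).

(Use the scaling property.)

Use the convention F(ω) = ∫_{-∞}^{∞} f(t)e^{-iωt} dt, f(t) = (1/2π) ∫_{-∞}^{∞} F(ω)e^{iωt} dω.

F[g](ω) = \frac{\pi e^{- 36 \left|{\omega}\right|}}{4}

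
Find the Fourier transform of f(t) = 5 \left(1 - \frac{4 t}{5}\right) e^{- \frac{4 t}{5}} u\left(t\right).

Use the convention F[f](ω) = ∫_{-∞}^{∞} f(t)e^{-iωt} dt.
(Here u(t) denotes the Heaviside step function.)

F(ω) = \frac{125 i \omega}{- 25 \omega^{2} + 40 i \omega + 16}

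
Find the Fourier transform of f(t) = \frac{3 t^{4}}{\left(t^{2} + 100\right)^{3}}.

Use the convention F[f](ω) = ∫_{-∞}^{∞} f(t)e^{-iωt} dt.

F(ω) = \frac{3 \pi \left(100 \omega^{2} - 50 \left|{\omega}\right| + 3\right) e^{- 10 \left|{\omega}\right|}}{80}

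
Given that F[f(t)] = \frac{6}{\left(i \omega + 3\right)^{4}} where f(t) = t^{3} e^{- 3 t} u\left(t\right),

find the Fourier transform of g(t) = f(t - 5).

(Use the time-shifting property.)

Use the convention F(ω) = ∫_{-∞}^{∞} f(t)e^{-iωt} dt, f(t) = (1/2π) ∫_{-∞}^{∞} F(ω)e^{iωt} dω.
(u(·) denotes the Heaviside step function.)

F[g](ω) = \frac{6 e^{- 5 i \omega}}{\left(i \omega + 3\right)^{4}}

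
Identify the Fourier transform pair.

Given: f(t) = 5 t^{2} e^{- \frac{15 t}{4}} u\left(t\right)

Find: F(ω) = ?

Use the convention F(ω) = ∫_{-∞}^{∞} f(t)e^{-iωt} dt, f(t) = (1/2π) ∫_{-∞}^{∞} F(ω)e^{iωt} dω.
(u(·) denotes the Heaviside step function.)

F(ω) = \frac{640}{\left(4 i \omega + 15\right)^{3}}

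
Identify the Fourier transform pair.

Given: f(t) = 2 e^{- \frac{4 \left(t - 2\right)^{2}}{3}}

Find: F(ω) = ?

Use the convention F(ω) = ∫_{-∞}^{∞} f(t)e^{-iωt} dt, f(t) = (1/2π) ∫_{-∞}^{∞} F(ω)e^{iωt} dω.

F(ω) = \sqrt{3} \sqrt{\pi} e^{- \frac{\omega \left(3 \omega + 32 i\right)}{16}}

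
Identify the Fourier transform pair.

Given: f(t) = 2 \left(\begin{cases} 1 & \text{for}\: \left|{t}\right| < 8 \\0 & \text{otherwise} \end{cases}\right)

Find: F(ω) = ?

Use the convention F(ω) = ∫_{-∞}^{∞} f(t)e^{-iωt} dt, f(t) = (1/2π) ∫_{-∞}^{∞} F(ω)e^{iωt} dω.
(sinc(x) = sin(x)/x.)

F(ω) = 32 \operatorname{sinc}{\left(8 \omega \right)}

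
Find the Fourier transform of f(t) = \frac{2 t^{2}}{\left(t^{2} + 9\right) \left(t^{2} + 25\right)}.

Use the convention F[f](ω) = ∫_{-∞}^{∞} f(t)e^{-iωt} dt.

F(ω) = \frac{\pi \left(5 - 3 e^{2 \left|{\omega}\right|}\right) e^{- 5 \left|{\omega}\right|}}{8}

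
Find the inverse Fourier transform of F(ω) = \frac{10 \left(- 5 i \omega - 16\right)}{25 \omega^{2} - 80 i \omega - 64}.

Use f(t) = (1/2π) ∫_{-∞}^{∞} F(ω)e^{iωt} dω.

f(t) = 2 \left(\frac{8 t}{5} + 1\right) e^{- \frac{8 t}{5}} u\left(t\right)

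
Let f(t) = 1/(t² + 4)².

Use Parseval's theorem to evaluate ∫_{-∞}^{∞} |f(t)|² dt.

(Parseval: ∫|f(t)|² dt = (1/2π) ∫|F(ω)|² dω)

∫|f(t)|² dt = \frac{5 \pi}{2048}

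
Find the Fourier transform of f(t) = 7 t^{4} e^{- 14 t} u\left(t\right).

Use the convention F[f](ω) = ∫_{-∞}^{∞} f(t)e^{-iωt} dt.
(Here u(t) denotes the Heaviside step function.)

F(ω) = \frac{168}{\left(i \omega + 14\right)^{5}}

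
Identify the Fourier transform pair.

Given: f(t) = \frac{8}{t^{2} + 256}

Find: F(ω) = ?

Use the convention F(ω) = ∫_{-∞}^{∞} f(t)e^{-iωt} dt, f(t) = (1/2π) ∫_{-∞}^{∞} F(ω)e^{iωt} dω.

F(ω) = \frac{\pi e^{- 16 \left|{\omega}\right|}}{2}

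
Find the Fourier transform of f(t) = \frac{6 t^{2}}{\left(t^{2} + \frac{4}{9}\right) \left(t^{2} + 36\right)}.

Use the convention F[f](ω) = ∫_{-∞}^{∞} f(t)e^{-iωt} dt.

F(ω) = \frac{81 \pi e^{- 6 \left|{\omega}\right|}}{80} - \frac{9 \pi e^{- \frac{2 \left|{\omega}\right|}{3}}}{80}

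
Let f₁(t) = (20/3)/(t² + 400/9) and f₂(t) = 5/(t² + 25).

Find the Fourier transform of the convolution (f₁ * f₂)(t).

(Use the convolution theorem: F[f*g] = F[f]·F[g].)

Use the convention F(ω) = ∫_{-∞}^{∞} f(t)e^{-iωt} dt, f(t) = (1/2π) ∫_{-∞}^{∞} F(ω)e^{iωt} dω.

F[f₁*f₂](ω) = \pi^{2} e^{- \frac{35 \left|{\omega}\right|}{3}}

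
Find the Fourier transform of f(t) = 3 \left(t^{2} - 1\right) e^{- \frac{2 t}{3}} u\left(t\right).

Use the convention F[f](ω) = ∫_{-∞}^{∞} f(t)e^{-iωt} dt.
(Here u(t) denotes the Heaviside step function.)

F(ω) = \frac{9 \left(54 i \omega - \left(3 i \omega + 2\right)^{3} + 36\right)}{\left(3 i \omega + 2\right)^{4}}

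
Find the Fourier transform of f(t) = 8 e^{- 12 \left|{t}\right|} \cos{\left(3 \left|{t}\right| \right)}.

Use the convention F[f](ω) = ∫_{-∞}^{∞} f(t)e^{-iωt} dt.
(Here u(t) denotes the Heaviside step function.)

F(ω) = \frac{192 \left(\omega^{2} + 153\right)}{\omega^{4} + 270 \omega^{2} + 23409}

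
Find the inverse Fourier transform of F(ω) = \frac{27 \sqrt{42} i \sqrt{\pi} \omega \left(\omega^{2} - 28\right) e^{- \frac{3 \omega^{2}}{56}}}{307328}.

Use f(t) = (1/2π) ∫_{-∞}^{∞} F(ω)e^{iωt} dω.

f(t) = t^{3} e^{- \frac{14 t^{2}}{3}}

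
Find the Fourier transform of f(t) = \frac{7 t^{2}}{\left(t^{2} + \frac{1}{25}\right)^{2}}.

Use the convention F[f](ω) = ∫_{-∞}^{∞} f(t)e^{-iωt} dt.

F(ω) = \frac{7 \pi \left(5 - \left|{\omega}\right|\right) e^{- \frac{\left|{\omega}\right|}{5}}}{2}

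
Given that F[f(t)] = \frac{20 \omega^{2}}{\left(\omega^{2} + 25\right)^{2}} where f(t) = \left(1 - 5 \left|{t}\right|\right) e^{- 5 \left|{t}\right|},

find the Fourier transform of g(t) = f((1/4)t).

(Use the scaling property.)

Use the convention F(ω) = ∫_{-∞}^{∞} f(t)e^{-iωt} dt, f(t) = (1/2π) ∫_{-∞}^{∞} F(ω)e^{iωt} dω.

F[g](ω) = \frac{1280 \omega^{2}}{\left(16 \omega^{2} + 25\right)^{2}}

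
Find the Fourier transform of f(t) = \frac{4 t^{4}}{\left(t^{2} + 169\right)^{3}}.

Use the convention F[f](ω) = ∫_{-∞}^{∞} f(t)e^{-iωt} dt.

F(ω) = \frac{\pi \left(169 \omega^{2} - 65 \left|{\omega}\right| + 3\right) e^{- 13 \left|{\omega}\right|}}{26}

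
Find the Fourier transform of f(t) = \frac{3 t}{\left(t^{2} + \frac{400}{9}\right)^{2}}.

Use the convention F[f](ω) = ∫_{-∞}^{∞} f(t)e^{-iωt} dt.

F(ω) = - \frac{9 i \pi \omega e^{- \frac{20 \left|{\omega}\right|}{3}}}{40}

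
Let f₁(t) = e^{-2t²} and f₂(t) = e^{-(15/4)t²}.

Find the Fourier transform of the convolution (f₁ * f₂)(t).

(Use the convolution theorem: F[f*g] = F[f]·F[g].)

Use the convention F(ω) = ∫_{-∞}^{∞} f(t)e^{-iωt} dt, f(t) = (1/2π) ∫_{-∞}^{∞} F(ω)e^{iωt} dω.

F[f₁*f₂](ω) = \frac{\sqrt{30} \pi e^{- \frac{23 \omega^{2}}{120}}}{15}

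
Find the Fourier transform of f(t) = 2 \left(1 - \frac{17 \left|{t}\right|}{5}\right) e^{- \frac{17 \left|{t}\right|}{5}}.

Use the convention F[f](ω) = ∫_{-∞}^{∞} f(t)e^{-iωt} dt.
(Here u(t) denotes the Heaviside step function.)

F(ω) = \frac{17000 \omega^{2}}{\left(25 \omega^{2} + 289\right)^{2}}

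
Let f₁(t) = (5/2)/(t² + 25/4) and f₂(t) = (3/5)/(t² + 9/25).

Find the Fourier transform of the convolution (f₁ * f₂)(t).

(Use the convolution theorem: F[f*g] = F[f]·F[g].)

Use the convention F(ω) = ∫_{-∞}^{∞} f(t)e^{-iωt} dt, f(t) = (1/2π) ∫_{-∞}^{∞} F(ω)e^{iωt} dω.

F[f₁*f₂](ω) = \pi^{2} e^{- \frac{31 \left|{\omega}\right|}{10}}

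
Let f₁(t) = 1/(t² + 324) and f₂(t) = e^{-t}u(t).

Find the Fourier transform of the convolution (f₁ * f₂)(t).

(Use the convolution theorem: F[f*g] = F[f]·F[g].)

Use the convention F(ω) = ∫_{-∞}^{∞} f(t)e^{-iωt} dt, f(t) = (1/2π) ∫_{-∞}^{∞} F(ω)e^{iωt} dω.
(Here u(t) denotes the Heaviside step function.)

F[f₁*f₂](ω) = \frac{\pi e^{- 18 \left|{\omega}\right|}}{18 \left(i \omega + 1\right)}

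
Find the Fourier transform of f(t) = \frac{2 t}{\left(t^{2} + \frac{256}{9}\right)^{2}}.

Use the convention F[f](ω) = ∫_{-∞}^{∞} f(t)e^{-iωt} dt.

F(ω) = - \frac{3 i \pi \omega e^{- \frac{16 \left|{\omega}\right|}{3}}}{16}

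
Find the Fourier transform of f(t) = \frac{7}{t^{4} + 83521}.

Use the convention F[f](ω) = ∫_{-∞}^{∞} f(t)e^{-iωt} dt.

F(ω) = \frac{7 \pi e^{- \frac{17 \sqrt{2} \left|{\omega}\right|}{2}} \sin{\left(\frac{17 \sqrt{2} \left|{\omega}\right|}{2} + \frac{\pi}{4} \right)}}{4913}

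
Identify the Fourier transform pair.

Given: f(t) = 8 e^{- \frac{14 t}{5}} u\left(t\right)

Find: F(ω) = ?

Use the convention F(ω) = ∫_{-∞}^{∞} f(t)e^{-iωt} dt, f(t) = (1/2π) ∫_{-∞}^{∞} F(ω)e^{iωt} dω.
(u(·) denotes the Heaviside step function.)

F(ω) = \frac{40}{5 i \omega + 14}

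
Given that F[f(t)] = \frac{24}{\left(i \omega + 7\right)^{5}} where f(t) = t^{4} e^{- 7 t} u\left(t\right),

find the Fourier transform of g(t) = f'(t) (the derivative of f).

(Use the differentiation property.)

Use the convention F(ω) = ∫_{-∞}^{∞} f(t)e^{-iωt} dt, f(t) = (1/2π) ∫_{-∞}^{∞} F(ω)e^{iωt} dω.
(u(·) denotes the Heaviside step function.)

F[g](ω) = \frac{24 i \omega}{\left(i \omega + 7\right)^{5}}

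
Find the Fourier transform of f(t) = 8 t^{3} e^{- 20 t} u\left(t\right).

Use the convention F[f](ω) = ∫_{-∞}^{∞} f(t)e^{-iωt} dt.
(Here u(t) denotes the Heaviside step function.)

F(ω) = \frac{48}{\left(i \omega + 20\right)^{4}}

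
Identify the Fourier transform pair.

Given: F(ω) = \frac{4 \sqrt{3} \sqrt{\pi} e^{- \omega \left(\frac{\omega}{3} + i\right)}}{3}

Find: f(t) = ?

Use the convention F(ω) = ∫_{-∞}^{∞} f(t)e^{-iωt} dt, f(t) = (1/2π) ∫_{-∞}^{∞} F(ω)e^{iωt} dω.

f(t) = 2 e^{- \frac{3 \left(t - 1\right)^{2}}{4}}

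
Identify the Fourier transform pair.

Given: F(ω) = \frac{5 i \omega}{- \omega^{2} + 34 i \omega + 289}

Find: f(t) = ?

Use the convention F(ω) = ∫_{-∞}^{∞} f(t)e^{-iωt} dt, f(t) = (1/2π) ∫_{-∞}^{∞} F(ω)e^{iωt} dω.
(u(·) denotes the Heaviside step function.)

f(t) = 5 \left(1 - 17 t\right) e^{- 17 t} u\left(t\right)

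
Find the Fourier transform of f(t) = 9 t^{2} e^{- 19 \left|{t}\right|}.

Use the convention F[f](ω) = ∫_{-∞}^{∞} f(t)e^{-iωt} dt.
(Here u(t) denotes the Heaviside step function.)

F(ω) = \frac{684 \left(361 - 3 \omega^{2}\right)}{\left(\omega^{2} + 361\right)^{3}}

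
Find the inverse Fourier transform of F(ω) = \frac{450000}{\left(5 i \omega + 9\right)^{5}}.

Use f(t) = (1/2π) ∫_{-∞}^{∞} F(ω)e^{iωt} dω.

f(t) = 6 t^{4} e^{- \frac{9 t}{5}} u\left(t\right)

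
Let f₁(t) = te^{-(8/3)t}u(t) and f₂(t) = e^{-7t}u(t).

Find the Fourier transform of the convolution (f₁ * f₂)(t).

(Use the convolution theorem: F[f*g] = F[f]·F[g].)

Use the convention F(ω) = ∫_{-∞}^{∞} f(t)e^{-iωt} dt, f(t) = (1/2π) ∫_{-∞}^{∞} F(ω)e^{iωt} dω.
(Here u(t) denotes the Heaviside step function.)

F[f₁*f₂](ω) = \frac{9}{\left(i \omega + 7\right) \left(3 i \omega + 8\right)^{2}}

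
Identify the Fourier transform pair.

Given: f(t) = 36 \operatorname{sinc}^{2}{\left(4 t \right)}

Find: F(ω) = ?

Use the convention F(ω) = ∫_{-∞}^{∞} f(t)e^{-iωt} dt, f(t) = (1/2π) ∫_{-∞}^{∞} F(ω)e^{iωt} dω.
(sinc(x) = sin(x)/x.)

F(ω) = \begin{cases} \frac{9 \pi \left(8 - \left|{\omega}\right|\right)}{8} & \text{for}\: \omega > -8 \wedge \omega < 8 \\0 & \text{otherwise} \end{cases}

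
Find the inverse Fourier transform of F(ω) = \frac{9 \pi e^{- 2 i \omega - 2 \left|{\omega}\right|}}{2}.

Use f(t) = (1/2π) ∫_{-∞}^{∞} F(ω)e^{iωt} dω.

f(t) = \frac{9}{\left(t - 2\right)^{2} + 4}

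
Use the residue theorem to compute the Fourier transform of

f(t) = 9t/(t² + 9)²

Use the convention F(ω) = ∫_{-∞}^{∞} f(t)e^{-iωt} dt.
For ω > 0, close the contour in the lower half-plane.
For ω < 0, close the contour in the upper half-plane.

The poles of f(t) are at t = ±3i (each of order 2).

Let g(z) = f(z)e^{-iωz}; for large |z| the factor e^{-iωz} decays in the lower half-plane when ω > 0 and in the upper half-plane when ω < 0.

Case ω > 0 (lower half-plane, clockwise contour ⇒ F(ω) = -2πi·ΣRes):
  Res_{z = - 3 i} g(z) = \frac{3 \omega e^{- 3 \omega}}{4} (pole of order 2)
  F(ω) = -2πi·ΣRes = - \frac{3 i \pi \omega e^{- 3 \omega}}{2}

Case ω < 0 (upper half-plane, counterclockwise contour ⇒ F(ω) = +2πi·ΣRes):
  Res_{z = 3 i} g(z) = - \frac{3 \omega e^{3 \omega}}{4} (pole of order 2)
  F(ω) = 2πi·ΣRes = - \frac{3 i \pi \omega e^{3 \omega}}{2}

Both cases combine into a single formula in |ω|:

F(ω) = - \frac{3 i \pi \omega e^{- 3 \left|{\omega}\right|}}{2}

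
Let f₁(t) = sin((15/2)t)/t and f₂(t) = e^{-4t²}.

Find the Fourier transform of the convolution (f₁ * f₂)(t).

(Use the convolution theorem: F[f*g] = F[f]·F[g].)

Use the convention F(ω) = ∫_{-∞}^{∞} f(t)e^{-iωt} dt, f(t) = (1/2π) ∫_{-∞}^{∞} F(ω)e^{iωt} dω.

F[f₁*f₂](ω) = \begin{cases} \frac{\pi^{\frac{3}{2}} e^{- \frac{\omega^{2}}{16}}}{2} & \text{for}\: \omega > - \frac{15}{2} \wedge \omega < \frac{15}{2} \\0 & \text{otherwise} \end{cases}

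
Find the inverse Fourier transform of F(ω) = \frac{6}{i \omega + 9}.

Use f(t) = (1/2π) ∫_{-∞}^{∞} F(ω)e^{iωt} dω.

f(t) = 6 e^{- 9 t} u\left(t\right)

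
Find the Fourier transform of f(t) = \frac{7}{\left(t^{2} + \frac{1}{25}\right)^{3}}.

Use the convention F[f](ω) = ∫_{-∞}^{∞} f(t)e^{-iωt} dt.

F(ω) = \frac{875 \pi \left(\omega^{2} + 15 \left|{\omega}\right| + 75\right) e^{- \frac{\left|{\omega}\right|}{5}}}{8}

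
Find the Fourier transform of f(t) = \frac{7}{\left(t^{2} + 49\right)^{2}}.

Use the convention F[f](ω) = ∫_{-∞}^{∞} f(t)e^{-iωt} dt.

F(ω) = \frac{\pi \left(7 \left|{\omega}\right| + 1\right) e^{- 7 \left|{\omega}\right|}}{98}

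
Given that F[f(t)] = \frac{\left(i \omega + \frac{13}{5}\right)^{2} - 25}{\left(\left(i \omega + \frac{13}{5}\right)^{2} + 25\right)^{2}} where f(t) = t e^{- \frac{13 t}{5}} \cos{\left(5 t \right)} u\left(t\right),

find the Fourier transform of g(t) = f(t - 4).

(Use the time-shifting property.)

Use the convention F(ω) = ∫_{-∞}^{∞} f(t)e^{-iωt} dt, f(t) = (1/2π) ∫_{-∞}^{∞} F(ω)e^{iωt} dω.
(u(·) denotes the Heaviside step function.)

F[g](ω) = \frac{25 \left(\left(5 i \omega + 13\right)^{2} - 625\right) e^{- 4 i \omega}}{\left(\left(5 i \omega + 13\right)^{2} + 625\right)^{2}}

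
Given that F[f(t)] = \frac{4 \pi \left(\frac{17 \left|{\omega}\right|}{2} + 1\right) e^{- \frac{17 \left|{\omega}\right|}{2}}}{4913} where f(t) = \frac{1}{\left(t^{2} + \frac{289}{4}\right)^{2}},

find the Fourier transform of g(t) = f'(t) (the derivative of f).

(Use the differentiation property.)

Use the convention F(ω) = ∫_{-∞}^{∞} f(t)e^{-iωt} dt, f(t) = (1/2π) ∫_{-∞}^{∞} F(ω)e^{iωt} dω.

F[g](ω) = \frac{2 i \pi \omega \left(17 \left|{\omega}\right| + 2\right) e^{- \frac{17 \left|{\omega}\right|}{2}}}{4913}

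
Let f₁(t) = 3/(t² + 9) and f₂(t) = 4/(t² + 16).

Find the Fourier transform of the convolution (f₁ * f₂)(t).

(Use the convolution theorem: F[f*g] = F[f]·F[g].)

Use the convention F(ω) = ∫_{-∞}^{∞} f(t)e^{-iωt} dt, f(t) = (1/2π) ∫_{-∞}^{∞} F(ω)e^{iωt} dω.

F[f₁*f₂](ω) = \pi^{2} e^{- 7 \left|{\omega}\right|}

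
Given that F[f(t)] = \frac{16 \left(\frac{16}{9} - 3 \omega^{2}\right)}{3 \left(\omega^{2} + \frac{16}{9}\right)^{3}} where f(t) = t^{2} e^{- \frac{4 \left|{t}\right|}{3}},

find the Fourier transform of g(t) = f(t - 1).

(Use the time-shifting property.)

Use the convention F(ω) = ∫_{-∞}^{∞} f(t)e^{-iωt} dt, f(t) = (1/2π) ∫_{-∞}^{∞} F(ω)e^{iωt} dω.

F[g](ω) = \frac{432 \left(16 - 27 \omega^{2}\right) e^{- i \omega}}{\left(9 \omega^{2} + 16\right)^{3}}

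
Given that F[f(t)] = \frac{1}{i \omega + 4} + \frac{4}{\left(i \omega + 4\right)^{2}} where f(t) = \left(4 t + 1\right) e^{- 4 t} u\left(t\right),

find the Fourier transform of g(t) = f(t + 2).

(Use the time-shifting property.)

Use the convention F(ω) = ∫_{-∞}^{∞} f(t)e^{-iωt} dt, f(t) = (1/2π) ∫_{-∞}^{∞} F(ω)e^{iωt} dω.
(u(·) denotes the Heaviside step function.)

F[g](ω) = \frac{\left(- i \omega - 8\right) e^{2 i \omega}}{\omega^{2} - 8 i \omega - 16}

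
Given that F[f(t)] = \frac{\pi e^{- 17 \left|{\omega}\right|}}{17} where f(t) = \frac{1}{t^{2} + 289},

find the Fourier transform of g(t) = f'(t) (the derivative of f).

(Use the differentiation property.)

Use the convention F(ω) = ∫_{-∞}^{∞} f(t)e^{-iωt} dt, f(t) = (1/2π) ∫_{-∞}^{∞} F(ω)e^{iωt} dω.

F[g](ω) = \frac{i \pi \omega e^{- 17 \left|{\omega}\right|}}{17}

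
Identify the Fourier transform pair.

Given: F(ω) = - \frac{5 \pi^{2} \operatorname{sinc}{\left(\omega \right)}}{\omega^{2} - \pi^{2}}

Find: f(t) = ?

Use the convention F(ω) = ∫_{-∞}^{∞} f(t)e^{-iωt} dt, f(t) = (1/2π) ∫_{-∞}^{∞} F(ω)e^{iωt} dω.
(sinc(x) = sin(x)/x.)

f(t) = 5 \left(\begin{cases} \frac{\cos{\left(\pi t \right)}}{2} + \frac{1}{2} & \text{for}\: \left|{t}\right| < 1 \\0 & \text{otherwise} \end{cases}\right)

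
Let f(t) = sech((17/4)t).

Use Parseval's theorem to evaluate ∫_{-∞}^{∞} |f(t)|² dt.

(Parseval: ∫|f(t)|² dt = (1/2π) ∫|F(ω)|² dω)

∫|f(t)|² dt = \frac{8}{17}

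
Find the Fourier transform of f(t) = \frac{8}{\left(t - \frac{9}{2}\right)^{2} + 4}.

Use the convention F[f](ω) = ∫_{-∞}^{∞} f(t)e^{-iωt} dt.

F(ω) = 4 \pi e^{- \frac{9 i \omega}{2} - 2 \left|{\omega}\right|}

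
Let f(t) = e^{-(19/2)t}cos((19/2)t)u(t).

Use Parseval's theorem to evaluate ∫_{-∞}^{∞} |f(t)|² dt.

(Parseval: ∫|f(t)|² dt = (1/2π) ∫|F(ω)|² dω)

∫|f(t)|² dt = \frac{3}{76}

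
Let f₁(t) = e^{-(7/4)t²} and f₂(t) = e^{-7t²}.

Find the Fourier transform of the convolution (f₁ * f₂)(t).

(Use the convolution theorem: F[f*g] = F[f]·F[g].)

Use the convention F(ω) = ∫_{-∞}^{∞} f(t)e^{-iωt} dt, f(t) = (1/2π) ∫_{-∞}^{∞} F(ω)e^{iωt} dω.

F[f₁*f₂](ω) = \frac{2 \pi e^{- \frac{5 \omega^{2}}{28}}}{7}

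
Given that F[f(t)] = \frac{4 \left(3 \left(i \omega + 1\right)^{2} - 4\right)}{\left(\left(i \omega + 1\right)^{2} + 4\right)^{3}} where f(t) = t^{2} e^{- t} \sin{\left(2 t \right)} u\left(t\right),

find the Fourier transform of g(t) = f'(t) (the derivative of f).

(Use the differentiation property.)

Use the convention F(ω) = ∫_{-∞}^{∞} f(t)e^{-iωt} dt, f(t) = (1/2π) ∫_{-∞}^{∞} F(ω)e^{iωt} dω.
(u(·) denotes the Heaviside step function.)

F[g](ω) = \frac{4 i \omega \left(3 \left(i \omega + 1\right)^{2} - 4\right)}{\left(\left(i \omega + 1\right)^{2} + 4\right)^{3}}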